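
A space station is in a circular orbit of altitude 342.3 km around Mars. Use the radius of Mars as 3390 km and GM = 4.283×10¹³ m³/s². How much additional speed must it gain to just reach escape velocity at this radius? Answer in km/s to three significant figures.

r = 3390 + 342.3 = 3732.3 km = 3.7323×10⁶ m.
Circular speed v_c = √(μ/r) = 3388 m/s.
Escape speed v_esc = √(2μ/r) = √2 × v_c = 4791 m/s.
Δv = v_esc − v_c = 1403 m/s = 1.403 km/s.

Δv ≈ 1.40 km/s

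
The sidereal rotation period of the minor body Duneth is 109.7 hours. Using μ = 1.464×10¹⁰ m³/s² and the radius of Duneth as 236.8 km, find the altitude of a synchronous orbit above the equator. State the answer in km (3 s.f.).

h_sync ≈ 3630 km

T = 109.7 hours = 3.949×10⁵ s.
A synchronous orbit has period T, so by Kepler's third law a = (μT²/4π²)^(1/3).
μT²/4π² = 1.464×10¹⁰ × (3.949×10⁵)² / 39.48 = 5.784×10¹⁹ m³.
a = 3.867×10⁶ m = 3867.2 km.
Altitude h = a − R = 3867.2 − 236.8 = 3630.4 km.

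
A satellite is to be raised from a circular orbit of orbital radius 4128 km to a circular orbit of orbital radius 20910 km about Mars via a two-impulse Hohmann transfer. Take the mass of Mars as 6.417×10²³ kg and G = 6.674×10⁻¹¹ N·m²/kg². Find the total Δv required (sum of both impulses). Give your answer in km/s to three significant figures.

Δv_total ≈ 1.55 km/s

μ = GM = 6.674×10⁻¹¹ × 6.417×10²³ = 4.283×10¹³ m³/s².
r₁ = 4128 km = 4.128×10⁶ m.
r₂ = 20910 km = 2.091×10⁷ m.
Transfer ellipse a_t = (r₁ + r₂)/2 = 1.252×10⁷ m.
At r₁: circular v_c1 = √(μ/r₁) = 3221 m/s; transfer-periapsis v_p = √[μ(2/r₁ − 1/a_t)] = 4163 m/s.
Δv₁ = v_p − v_c1 = 941.8 m/s.
At r₂: circular v_c2 = √(μ/r₂) = 1431 m/s; transfer-apoapsis v_a = √[μ(2/r₂ − 1/a_t)] = 821.8 m/s.
Δv₂ = v_c2 − v_a = 609.3 m/s.
Total Δv = Δv₁ + Δv₂ = 1551 m/s = 1.551 km/s.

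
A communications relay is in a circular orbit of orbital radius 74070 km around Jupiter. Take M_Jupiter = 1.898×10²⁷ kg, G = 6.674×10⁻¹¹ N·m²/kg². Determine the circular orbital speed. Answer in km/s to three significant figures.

v ≈ 41.4 km/s

μ = GM = 6.674×10⁻¹¹ × 1.898×10²⁷ = 1.267×10¹⁷ m³/s².
r = 74070 km = 7.407×10⁷ m.
For a circular orbit v = √(μ/r) = √(1.267×10¹⁷ / 7.407×10⁷) = √(1.710×10⁹) = 41350 m/s.
That is 41.35 km/s.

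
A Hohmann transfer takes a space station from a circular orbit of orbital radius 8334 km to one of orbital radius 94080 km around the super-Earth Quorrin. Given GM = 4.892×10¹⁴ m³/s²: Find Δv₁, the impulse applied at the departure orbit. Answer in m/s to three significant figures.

Δv ≈ 2720 m/s

r₁ = 8334 km = 8.334×10⁶ m.
r₂ = 94080 km = 9.408×10⁷ m.
Transfer ellipse a_t = (r₁ + r₂)/2 = 5.121×10⁷ m.
At r₁: circular v_c1 = √(μ/r₁) = 7662 m/s; transfer-periapsis v_p = √[μ(2/r₁ − 1/a_t)] = 10380 m/s.
Δv₁ = v_p − v_c1 = 2723 m/s.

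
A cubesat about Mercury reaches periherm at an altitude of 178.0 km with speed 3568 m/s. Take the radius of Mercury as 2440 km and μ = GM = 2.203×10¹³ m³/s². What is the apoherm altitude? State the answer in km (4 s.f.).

r_p = 2440 + 178.0 = 2618.0 km = 2.618×10⁶ m.
Specific energy ε = v²/2 − μ/r = -2.050×10⁶ J/kg, so a = −μ/(2ε) = 5.374×10⁶ m.
The apsides satisfy r_p + r_a = 2a, so the apoherm radius is 2a − r_p = 8.131×10⁶ m = 8130.9 km.
Apoherm altitude = 8130.9 − 2440 = 5690.9 km.

apoherm altitude ≈ 5691 km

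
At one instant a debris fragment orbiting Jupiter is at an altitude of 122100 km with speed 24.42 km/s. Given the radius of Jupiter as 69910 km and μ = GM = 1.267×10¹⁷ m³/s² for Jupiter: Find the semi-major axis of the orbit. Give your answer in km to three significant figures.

r = 69910 + 122100 = 1.9201×10⁵ km = 1.920×10⁸ m.
Vis-viva rearranged: 1/a = 2/r − v²/μ = 1.042×10⁻⁸ − 4.707×10⁻⁹ = 5.709×10⁻⁹ m⁻¹.
a = 1.751×10⁸ m = 1.7515×10⁵ km.

a ≈ 1.75×10⁵ km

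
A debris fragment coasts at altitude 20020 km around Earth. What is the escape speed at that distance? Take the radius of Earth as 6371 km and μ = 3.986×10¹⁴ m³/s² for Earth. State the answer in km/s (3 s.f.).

r = 6371 + 20020 = 26391 km = 2.6391×10⁷ m.
Escape speed v_esc = √(2μ/r) = √(2 × 3.986×10¹⁴ / 2.639×10⁷) = √(3.021×10⁷) = 5496 m/s.
= 5.496 km/s.

v_esc ≈ 5.50 km/s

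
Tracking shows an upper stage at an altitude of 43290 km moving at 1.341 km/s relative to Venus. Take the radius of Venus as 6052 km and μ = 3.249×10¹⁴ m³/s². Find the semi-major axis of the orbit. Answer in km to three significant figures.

r = 6052 + 43290 = 49342 km = 4.934×10⁷ m.
Vis-viva rearranged: 1/a = 2/r − v²/μ = 4.053×10⁻⁸ − 5.535×10⁻⁹ = 3.500×10⁻⁸ m⁻¹.
a = 2.857×10⁷ m = 28573 km.

a ≈ 28600 km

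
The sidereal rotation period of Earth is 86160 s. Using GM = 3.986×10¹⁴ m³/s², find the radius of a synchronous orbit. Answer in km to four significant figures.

A synchronous orbit has period T, so by Kepler's third law a = (μT²/4π²)^(1/3).
μT²/4π² = 3.986×10¹⁴ × (8.616×10⁴)² / 39.48 = 7.495×10²² m³.
a = 4.216×10⁷ m = 42163 km.

r_sync ≈ 42160 km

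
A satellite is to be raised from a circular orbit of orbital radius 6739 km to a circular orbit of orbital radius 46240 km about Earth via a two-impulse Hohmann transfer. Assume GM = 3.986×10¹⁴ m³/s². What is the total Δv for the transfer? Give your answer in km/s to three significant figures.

r₁ = 6739 km = 6.739×10⁶ m.
r₂ = 46240 km = 4.624×10⁷ m.
Transfer ellipse a_t = (r₁ + r₂)/2 = 2.649×10⁷ m.
At r₁: circular v_c1 = √(μ/r₁) = 7691 m/s; transfer-perigee v_p = √[μ(2/r₁ − 1/a_t)] = 10160 m/s.
Δv₁ = v_p − v_c1 = 2470 m/s.
At r₂: circular v_c2 = √(μ/r₂) = 2936 m/s; transfer-apogee v_a = √[μ(2/r₂ − 1/a_t)] = 1481 m/s.
Δv₂ = v_c2 − v_a = 1455 m/s.
Total Δv = Δv₁ + Δv₂ = 3926 m/s = 3.926 km/s.

Δv_total ≈ 3.93 km/s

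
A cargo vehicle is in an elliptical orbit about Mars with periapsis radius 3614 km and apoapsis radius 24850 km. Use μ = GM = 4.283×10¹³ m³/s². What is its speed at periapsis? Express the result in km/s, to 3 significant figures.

Semi-major axis a = (r_p + r_a)/2 = 14232 km = 1.423×10⁷ m.
Vis-viva: v² = μ(2/r − 1/a) = 4.283×10¹³ × (5.534×10⁻⁷ − 7.026×10⁻⁸) = 2.069×10⁷ m²/s².
v = 4549 m/s = 4.549 km/s.

v ≈ 4.55 km/s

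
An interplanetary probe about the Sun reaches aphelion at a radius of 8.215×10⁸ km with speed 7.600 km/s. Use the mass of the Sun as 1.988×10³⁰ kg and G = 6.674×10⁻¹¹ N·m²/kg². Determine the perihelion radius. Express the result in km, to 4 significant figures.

perihelion radius ≈ 1.789×10⁸ km

μ = GM = 6.674×10⁻¹¹ × 1.988×10³⁰ = 1.327×10²⁰ m³/s².
r_a = 8.215×10¹¹ m.
Specific energy ε = v²/2 − μ/r = -1.326×10⁸ J/kg, so a = −μ/(2ε) = 5.002×10¹¹ m.
The apsides satisfy r_p + r_a = 2a, so the perihelion radius is 2a − r_a = 1.789×10¹¹ m = 1.7888×10⁸ km.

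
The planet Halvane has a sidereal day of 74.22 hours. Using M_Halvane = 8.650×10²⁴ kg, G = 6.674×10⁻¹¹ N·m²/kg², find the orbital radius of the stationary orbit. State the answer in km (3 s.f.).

r_sync ≈ 1.01×10⁵ km

μ = GM = 6.674×10⁻¹¹ × 8.650×10²⁴ = 5.773×10¹⁴ m³/s².
T = 74.22 hours = 2.672×10⁵ s.
A synchronous orbit has period T, so by Kepler's third law a = (μT²/4π²)^(1/3).
μT²/4π² = 5.773×10¹⁴ × (2.672×10⁵)² / 39.48 = 1.044×10²⁴ m³.
a = 1.014×10⁸ m = 1.0144×10⁵ km.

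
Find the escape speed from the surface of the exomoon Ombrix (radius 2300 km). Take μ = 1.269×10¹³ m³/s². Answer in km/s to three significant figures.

v_esc ≈ 3.32 km/s

r = R = 2.300×10⁶ m.
Escape speed v_esc = √(2μ/r) = √(2 × 1.269×10¹³ / 2.300×10⁶) = √(1.103×10⁷) = 3322 m/s.
= 3.322 km/s.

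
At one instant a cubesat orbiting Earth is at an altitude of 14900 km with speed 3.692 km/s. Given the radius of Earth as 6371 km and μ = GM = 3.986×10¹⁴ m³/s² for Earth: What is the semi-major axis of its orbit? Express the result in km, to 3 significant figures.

r = 6371 + 14900 = 21271 km = 2.127×10⁷ m.
Specific orbital energy ε = v²/2 − μ/r = (3692)²/2 − 3.986×10¹⁴/2.127×10⁷ = -1.192×10⁷ J/kg.
Since ε = −μ/(2a), a = −μ/(2ε) = 1.671×10⁷ m = 16715 km.

a ≈ 16700 km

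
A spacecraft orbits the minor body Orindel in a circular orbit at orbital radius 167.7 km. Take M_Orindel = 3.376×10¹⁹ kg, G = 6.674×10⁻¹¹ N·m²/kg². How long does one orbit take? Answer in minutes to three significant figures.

μ = GM = 6.674×10⁻¹¹ × 3.376×10¹⁹ = 2.253×10⁹ m³/s².
r = 167.7 km = 1.677×10⁵ m.
Kepler's third law: T = 2π√(r³/μ) = 2π√((1.677×10⁵)³ / 2.253×10⁹).
r³/μ = 2.093×10⁶ s², so T = 2π × 1.447×10³ = 9.090×10³ s.
Converting: 9.090×10³ s ÷ 60.00 = 151.5 minutes.

T ≈ 152 minutes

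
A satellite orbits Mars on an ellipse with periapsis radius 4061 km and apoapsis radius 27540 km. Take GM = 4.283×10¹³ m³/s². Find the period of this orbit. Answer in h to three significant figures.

Semi-major axis a = (r_p + r_a)/2 = (4061.0 + 27540)/2 = 15800 km = 1.580×10⁷ m.
By Kepler's third law T = 2π√(a³/μ) = 2π × 9.597×10³ = 6.030×10⁴ s.
= 16.75 h.

T ≈ 16.7 h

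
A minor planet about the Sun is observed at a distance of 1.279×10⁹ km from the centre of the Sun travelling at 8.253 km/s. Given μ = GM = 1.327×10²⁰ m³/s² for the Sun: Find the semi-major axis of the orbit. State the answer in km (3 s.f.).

a ≈ 9.52×10⁸ km

r = 1.279×10¹² m.
Vis-viva rearranged: 1/a = 2/r − v²/μ = 1.564×10⁻¹² − 5.133×10⁻¹³ = 1.050×10⁻¹² m⁻¹.
a = 9.520×10¹¹ m = 9.5198×10⁸ km.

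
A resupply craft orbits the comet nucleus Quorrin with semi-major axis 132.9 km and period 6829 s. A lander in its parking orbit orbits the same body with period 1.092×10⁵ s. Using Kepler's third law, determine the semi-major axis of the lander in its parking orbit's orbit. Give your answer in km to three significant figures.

a₂ ≈ 844 km

Kepler's third law: a³ ∝ T², so a₂ = a₁ (T₂/T₁)^(2/3).
T₂/T₁ = 15.99, (T₂/T₁)^(2/3) = 6.347.
a₂ = 132.9 × 6.347 = 843.5 km.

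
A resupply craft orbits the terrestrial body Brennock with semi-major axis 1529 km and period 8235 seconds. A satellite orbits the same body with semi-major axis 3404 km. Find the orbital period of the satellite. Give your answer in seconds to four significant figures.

Kepler's third law: T² ∝ a³, so T₂ = T₁ (a₂/a₁)^(3/2).
a₂/a₁ = 2.226, (a₂/a₁)^(3/2) = 3.322.
T₂ = 8235 × 3.322 = 27350 seconds.

T₂ ≈ 27350 seconds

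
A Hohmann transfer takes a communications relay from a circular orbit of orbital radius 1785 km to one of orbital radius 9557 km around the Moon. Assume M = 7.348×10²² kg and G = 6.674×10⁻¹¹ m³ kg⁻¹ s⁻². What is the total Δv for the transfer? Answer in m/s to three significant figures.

μ = GM = 6.674×10⁻¹¹ × 7.348×10²² = 4.904×10¹² m³/s².
r₁ = 1785 km = 1.785×10⁶ m.
r₂ = 9557 km = 9.557×10⁶ m.
Transfer ellipse a_t = (r₁ + r₂)/2 = 5.671×10⁶ m.
At r₁: circular v_c1 = √(μ/r₁) = 1658 m/s; transfer-perilune v_p = √[μ(2/r₁ − 1/a_t)] = 2152 m/s.
Δv₁ = v_p − v_c1 = 494.2 m/s.
At r₂: circular v_c2 = √(μ/r₂) = 716.3 m/s; transfer-apolune v_a = √[μ(2/r₂ − 1/a_t)] = 401.9 m/s.
Δv₂ = v_c2 − v_a = 314.4 m/s.
Total Δv = Δv₁ + Δv₂ = 808.7 m/s.

Δv_total ≈ 809 m/s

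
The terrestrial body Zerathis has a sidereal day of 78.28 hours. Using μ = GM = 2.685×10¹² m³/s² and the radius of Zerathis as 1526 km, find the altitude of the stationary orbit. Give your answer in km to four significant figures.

h_sync ≈ 16020 km

T = 78.28 hours = 2.818×10⁵ s.
A synchronous orbit has period T, so by Kepler's third law a = (μT²/4π²)^(1/3).
μT²/4π² = 2.685×10¹² × (2.818×10⁵)² / 39.48 = 5.401×10²¹ m³.
a = 1.755×10⁷ m = 17545 km.
Altitude h = a − R = 17545 − 1526 = 16019 km.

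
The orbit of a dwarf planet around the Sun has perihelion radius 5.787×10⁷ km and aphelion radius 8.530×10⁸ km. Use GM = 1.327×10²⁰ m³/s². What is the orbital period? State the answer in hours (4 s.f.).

Semi-major axis a = (r_p + r_a)/2 = (5.7870×10⁷ + 8.5300×10⁸)/2 = 4.5544×10⁸ km = 4.554×10¹¹ m.
By Kepler's third law T = 2π√(a³/μ) = 2π × 2.668×10⁷ = 1.676×10⁸ s.
= 46570 hours.

T ≈ 46570 hours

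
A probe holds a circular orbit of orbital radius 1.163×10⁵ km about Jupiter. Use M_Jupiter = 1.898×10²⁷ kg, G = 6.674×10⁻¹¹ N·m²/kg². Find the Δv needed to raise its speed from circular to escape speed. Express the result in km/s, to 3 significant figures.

μ = GM = 6.674×10⁻¹¹ × 1.898×10²⁷ = 1.267×10¹⁷ m³/s².
r = 1.163×10⁵ km = 1.163×10⁸ m.
Circular speed v_c = √(μ/r) = 33000 m/s.
Escape speed v_esc = √(2μ/r) = √2 × v_c = 46670 m/s.
Δv = v_esc − v_c = 13670 m/s = 13.67 km/s.

Δv ≈ 13.7 km/s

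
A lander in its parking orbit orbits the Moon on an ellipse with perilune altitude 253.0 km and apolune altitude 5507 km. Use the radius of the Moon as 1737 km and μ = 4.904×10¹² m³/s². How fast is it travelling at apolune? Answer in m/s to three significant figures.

r_p = 1737 + 253.0 = 1990.0 km = 1.9900×10⁶ m.
r_a = 1737 + 5507 = 7244.0 km = 7.2440×10⁶ m.
Semi-major axis a = (r_p + r_a)/2 = 4617.0 km = 4.617×10⁶ m.
Vis-viva: v² = μ(2/r − 1/a) = 4.904×10¹² × (2.761×10⁻⁷ − 2.166×10⁻⁷) = 2.918×10⁵ m²/s².
v = 540.2 m/s.

v ≈ 540 m/s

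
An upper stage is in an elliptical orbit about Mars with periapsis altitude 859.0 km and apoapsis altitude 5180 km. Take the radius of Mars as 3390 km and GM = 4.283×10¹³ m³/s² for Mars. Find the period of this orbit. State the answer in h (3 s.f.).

T ≈ 4.33 h

r_p = 3390 + 859.0 = 4249.0 km = 4.2490×10⁶ m.
r_a = 3390 + 5180 = 8570.0 km = 8.5700×10⁶ m.
Semi-major axis a = (r_p + r_a)/2 = (4249.0 + 8570.0)/2 = 6409.5 km = 6.410×10⁶ m.
By Kepler's third law T = 2π√(a³/μ) = 2π × 2.479×10³ = 1.558×10⁴ s.
= 4.328 h.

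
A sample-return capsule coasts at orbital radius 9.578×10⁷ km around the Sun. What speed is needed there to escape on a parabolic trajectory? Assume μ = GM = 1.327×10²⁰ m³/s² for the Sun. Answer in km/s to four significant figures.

v_esc ≈ 52.64 km/s

r = 9.578×10⁷ km = 9.578×10¹⁰ m.
Escape speed v_esc = √(2μ/r) = √(2 × 1.327×10²⁰ / 9.578×10¹⁰) = √(2.771×10⁹) = 52640 m/s.
= 52.64 km/s.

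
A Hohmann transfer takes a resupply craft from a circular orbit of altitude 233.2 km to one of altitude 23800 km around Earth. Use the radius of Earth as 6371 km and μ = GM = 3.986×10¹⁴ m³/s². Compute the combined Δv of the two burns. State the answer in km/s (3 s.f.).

Δv_total ≈ 3.64 km/s

r₁ = 6371 + 233.2 = 6604.2 km = 6.6042×10⁶ m.
r₂ = 6371 + 23800 = 30171 km = 3.0171×10⁷ m.
Transfer ellipse a_t = (r₁ + r₂)/2 = 1.839×10⁷ m.
At r₁: circular v_c1 = √(μ/r₁) = 7769 m/s; transfer-perigee v_p = √[μ(2/r₁ − 1/a_t)] = 9952 m/s.
Δv₁ = v_p − v_c1 = 2183 m/s.
At r₂: circular v_c2 = √(μ/r₂) = 3635 m/s; transfer-apogee v_a = √[μ(2/r₂ − 1/a_t)] = 2178 m/s.
Δv₂ = v_c2 − v_a = 1456 m/s.
Total Δv = Δv₁ + Δv₂ = 3639 m/s = 3.639 km/s.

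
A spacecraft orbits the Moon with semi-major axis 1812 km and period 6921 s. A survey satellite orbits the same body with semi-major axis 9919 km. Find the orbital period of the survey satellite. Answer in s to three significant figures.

Kepler's third law: T² ∝ a³, so T₂ = T₁ (a₂/a₁)^(3/2).
a₂/a₁ = 5.474, (a₂/a₁)^(3/2) = 12.81.
T₂ = 6921 × 12.81 = 88640 s.

T₂ ≈ 88600 s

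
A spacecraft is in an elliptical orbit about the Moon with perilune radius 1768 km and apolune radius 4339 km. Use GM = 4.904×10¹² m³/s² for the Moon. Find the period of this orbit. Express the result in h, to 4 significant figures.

Semi-major axis a = (r_p + r_a)/2 = (1768.0 + 4339.0)/2 = 3053.5 km = 3.054×10⁶ m.
By Kepler's third law T = 2π√(a³/μ) = 2π × 2.409×10³ = 1.514×10⁴ s.
= 4.205 h.

T ≈ 4.205 h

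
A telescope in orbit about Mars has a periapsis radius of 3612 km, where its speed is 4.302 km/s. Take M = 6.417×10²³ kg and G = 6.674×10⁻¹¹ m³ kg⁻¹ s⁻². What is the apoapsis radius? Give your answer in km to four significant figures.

apoapsis radius ≈ 12840 km

μ = GM = 6.674×10⁻¹¹ × 6.417×10²³ = 4.283×10¹³ m³/s².
r_p = 3.612×10⁶ m.
Specific energy ε = v²/2 − μ/r = -2.603×10⁶ J/kg, so a = −μ/(2ε) = 8.226×10⁶ m.
The apsides satisfy r_p + r_a = 2a, so the apoapsis radius is 2a − r_p = 1.284×10⁷ m = 12839 km.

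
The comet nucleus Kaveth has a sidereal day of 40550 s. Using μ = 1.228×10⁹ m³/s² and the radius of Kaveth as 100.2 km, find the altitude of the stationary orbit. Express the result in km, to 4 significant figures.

A synchronous orbit has period T, so by Kepler's third law a = (μT²/4π²)^(1/3).
μT²/4π² = 1.228×10⁹ × (4.055×10⁴)² / 39.48 = 5.115×10¹⁶ m³.
a = 3.712×10⁵ m = 371.20 km.
Altitude h = a − R = 371.20 − 100.2 = 271.00 km.

h_sync ≈ 271.0 km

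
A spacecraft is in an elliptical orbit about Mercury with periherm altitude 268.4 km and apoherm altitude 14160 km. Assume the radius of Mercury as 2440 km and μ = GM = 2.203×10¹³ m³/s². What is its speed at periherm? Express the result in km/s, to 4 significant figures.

r_p = 2440 + 268.4 = 2708.4 km = 2.7084×10⁶ m.
r_a = 2440 + 14160 = 16600 km = 1.6600×10⁷ m.
Semi-major axis a = (r_p + r_a)/2 = 9654.2 km = 9.654×10⁶ m.
Vis-viva: v² = μ(2/r − 1/a) = 2.203×10¹³ × (7.384×10⁻⁷ − 1.036×10⁻⁷) = 1.399×10⁷ m²/s².
v = 3740 m/s = 3.740 km/s.

v ≈ 3.740 km/s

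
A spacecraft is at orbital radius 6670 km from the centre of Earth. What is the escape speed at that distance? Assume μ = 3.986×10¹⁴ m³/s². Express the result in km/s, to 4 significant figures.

r = 6670 km = 6.670×10⁶ m.
Escape speed v_esc = √(2μ/r) = √(2 × 3.986×10¹⁴ / 6.670×10⁶) = √(1.195×10⁸) = 10930 m/s.
= 10.93 km/s.

v_esc ≈ 10.93 km/s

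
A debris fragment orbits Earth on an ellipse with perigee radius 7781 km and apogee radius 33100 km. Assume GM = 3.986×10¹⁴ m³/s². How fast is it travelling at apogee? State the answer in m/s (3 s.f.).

Semi-major axis a = (r_p + r_a)/2 = 20440 km = 2.044×10⁷ m.
Vis-viva: v² = μ(2/r − 1/a) = 3.986×10¹⁴ × (6.042×10⁻⁸ − 4.892×10⁻⁸) = 4.584×10⁶ m²/s².
v = 2141 m/s.

v ≈ 2140 m/s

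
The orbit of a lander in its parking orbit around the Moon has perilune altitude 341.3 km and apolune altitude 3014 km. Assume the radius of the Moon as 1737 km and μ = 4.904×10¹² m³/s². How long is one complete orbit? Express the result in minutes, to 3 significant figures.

r_p = 1737 + 341.3 = 2078.3 km = 2.0783×10⁶ m.
r_a = 1737 + 3014 = 4751.0 km = 4.7510×10⁶ m.
Semi-major axis a = (r_p + r_a)/2 = (2078.3 + 4751.0)/2 = 3414.7 km = 3.415×10⁶ m.
By Kepler's third law T = 2π√(a³/μ) = 2π × 2.849×10³ = 1.790×10⁴ s.
= 298.4 minutes.

T ≈ 298 minutes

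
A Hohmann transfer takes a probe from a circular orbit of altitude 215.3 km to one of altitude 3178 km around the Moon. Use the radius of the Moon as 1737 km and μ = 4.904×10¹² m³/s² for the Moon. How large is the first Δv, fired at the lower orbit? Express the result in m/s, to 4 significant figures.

Δv ≈ 311.3 m/s

r₁ = 1737 + 215.3 = 1952.3 km = 1.9523×10⁶ m.
r₂ = 1737 + 3178 = 4915.0 km = 4.9150×10⁶ m.
Transfer ellipse a_t = (r₁ + r₂)/2 = 3.434×10⁶ m.
At r₁: circular v_c1 = √(μ/r₁) = 1585 m/s; transfer-perilune v_p = √[μ(2/r₁ − 1/a_t)] = 1896 m/s.
Δv₁ = v_p − v_c1 = 311.3 m/s.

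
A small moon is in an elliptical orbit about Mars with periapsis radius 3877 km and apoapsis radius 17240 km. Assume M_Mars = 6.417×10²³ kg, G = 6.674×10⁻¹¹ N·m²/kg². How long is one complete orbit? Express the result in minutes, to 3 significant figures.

T ≈ 549 minutes

μ = GM = 6.674×10⁻¹¹ × 6.417×10²³ = 4.283×10¹³ m³/s².
Semi-major axis a = (r_p + r_a)/2 = (3877.0 + 17240)/2 = 10558 km = 1.056×10⁷ m.
By Kepler's third law T = 2π√(a³/μ) = 2π × 5.243×10³ = 3.294×10⁴ s.
= 549.0 minutes.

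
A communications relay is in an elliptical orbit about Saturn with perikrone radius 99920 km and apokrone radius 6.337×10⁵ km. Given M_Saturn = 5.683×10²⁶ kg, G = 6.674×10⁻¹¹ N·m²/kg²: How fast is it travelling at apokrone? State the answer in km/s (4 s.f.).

μ = GM = 6.674×10⁻¹¹ × 5.683×10²⁶ = 3.793×10¹⁶ m³/s².
Semi-major axis a = (r_p + r_a)/2 = 3.6681×10⁵ km = 3.668×10⁸ m.
Vis-viva: v² = μ(2/r − 1/a) = 3.793×10¹⁶ × (3.156×10⁻⁹ − 2.726×10⁻⁹) = 1.630×10⁷ m²/s².
v = 4038 m/s = 4.038 km/s.

v ≈ 4.038 km/s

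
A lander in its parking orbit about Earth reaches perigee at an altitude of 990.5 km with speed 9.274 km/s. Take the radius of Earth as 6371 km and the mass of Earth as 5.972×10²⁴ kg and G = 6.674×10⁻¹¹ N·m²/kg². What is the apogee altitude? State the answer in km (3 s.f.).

μ = GM = 6.674×10⁻¹¹ × 5.972×10²⁴ = 3.986×10¹⁴ m³/s².
r_p = 6371 + 990.5 = 7361.5 km = 7.362×10⁶ m.
Specific energy ε = v²/2 − μ/r = -1.114×10⁷ J/kg, so a = −μ/(2ε) = 1.789×10⁷ m.
The apsides satisfy r_p + r_a = 2a, so the apogee radius is 2a − r_p = 2.842×10⁷ m = 28420 km.
Apogee altitude = 28420 − 6371 = 22049 km.

apogee altitude ≈ 22000 km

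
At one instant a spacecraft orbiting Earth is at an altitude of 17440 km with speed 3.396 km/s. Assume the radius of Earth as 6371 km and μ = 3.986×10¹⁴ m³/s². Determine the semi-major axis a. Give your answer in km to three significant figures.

a ≈ 18200 km

r = 6371 + 17440 = 23811 km = 2.381×10⁷ m.
Vis-viva rearranged: 1/a = 2/r − v²/μ = 8.399×10⁻⁸ − 2.893×10⁻⁸ = 5.506×10⁻⁸ m⁻¹.
a = 1.816×10⁷ m = 18162 km.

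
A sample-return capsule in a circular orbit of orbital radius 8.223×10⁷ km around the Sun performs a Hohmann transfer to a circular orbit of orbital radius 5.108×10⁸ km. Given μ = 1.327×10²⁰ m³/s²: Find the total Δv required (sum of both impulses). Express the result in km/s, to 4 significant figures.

r₁ = 8.223×10⁷ km = 8.223×10¹⁰ m.
r₂ = 5.108×10⁸ km = 5.108×10¹¹ m.
Transfer ellipse a_t = (r₁ + r₂)/2 = 2.965×10¹¹ m.
At r₁: circular v_c1 = √(μ/r₁) = 40170 m/s; transfer-perihelion v_p = √[μ(2/r₁ − 1/a_t)] = 52730 m/s.
Δv₁ = v_p − v_c1 = 12550 m/s.
At r₂: circular v_c2 = √(μ/r₂) = 16120 m/s; transfer-aphelion v_a = √[μ(2/r₂ − 1/a_t)] = 8488 m/s.
Δv₂ = v_c2 − v_a = 7630 m/s.
Total Δv = Δv₁ + Δv₂ = 20180 m/s = 20.18 km/s.

Δv_total ≈ 20.18 km/s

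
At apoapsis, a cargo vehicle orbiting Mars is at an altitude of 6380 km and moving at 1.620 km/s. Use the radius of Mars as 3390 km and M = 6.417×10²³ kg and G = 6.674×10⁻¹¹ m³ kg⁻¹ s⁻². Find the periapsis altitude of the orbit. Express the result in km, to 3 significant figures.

μ = GM = 6.674×10⁻¹¹ × 6.417×10²³ = 4.283×10¹³ m³/s².
r_a = 3390 + 6380 = 9770.0 km = 9.770×10⁶ m.
Specific energy ε = v²/2 − μ/r = -3.071×10⁶ J/kg, so a = −μ/(2ε) = 6.972×10⁶ m.
The apsides satisfy r_p + r_a = 2a, so the periapsis radius is 2a − r_a = 4.174×10⁶ m = 4174.2 km.
Periapsis altitude = 4174.2 − 3390 = 784.15 km.

periapsis altitude ≈ 784 km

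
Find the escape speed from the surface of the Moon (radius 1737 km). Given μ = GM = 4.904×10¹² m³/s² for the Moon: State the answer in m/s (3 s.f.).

v_esc ≈ 2380 m/s

r = R = 1.737×10⁶ m.
Escape speed v_esc = √(2μ/r) = √(2 × 4.904×10¹² / 1.737×10⁶) = √(5.647×10⁶) = 2376 m/s.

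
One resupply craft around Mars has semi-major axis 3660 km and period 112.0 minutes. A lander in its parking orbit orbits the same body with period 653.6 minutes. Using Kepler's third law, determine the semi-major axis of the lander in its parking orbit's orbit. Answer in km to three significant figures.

a₂ ≈ 11900 km

Kepler's third law: a³ ∝ T², so a₂ = a₁ (T₂/T₁)^(2/3).
T₂/T₁ = 5.836, (T₂/T₁)^(2/3) = 3.241.
a₂ = 3660 × 3.241 = 11860 km.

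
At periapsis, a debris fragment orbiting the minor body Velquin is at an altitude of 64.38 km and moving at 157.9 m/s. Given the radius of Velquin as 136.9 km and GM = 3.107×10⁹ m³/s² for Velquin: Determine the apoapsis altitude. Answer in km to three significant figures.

r_p = 136.9 + 64.38 = 201.28 km = 2.013×10⁵ m.
Specific energy ε = v²/2 − μ/r = -2.970×10³ J/kg, so a = −μ/(2ε) = 5.231×10⁵ m.
The apsides satisfy r_p + r_a = 2a, so the apoapsis radius is 2a − r_p = 8.448×10⁵ m = 844.85 km.
Apoapsis altitude = 844.85 − 136.9 = 707.95 km.

apoapsis altitude ≈ 708 km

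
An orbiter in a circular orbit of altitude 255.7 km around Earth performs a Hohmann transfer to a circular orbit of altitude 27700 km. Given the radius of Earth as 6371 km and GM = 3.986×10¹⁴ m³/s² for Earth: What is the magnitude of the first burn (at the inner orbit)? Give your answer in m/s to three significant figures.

Δv ≈ 2280 m/s

r₁ = 6371 + 255.7 = 6626.7 km = 6.6267×10⁶ m.
r₂ = 6371 + 27700 = 34071 km = 3.4071×10⁷ m.
Transfer ellipse a_t = (r₁ + r₂)/2 = 2.035×10⁷ m.
At r₁: circular v_c1 = √(μ/r₁) = 7756 m/s; transfer-perigee v_p = √[μ(2/r₁ − 1/a_t)] = 10040 m/s.
Δv₁ = v_p − v_c1 = 2280 m/s.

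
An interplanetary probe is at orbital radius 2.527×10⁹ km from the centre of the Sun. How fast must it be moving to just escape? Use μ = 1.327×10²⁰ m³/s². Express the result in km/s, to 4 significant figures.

v_esc ≈ 10.25 km/s

r = 2.527×10⁹ km = 2.527×10¹² m.
Escape speed v_esc = √(2μ/r) = √(2 × 1.327×10²⁰ / 2.527×10¹²) = √(1.050×10⁸) = 10250 m/s.
= 10.25 km/s.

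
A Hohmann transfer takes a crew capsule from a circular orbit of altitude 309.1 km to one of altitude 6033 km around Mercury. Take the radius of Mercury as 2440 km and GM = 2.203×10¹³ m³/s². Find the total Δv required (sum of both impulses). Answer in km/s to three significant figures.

r₁ = 2440 + 309.1 = 2749.1 km = 2.7491×10⁶ m.
r₂ = 2440 + 6033 = 8473.0 km = 8.4730×10⁶ m.
Transfer ellipse a_t = (r₁ + r₂)/2 = 5.611×10⁶ m.
At r₁: circular v_c1 = √(μ/r₁) = 2831 m/s; transfer-periherm v_p = √[μ(2/r₁ − 1/a_t)] = 3479 m/s.
Δv₁ = v_p − v_c1 = 647.8 m/s.
At r₂: circular v_c2 = √(μ/r₂) = 1612 m/s; transfer-apoherm v_a = √[μ(2/r₂ − 1/a_t)] = 1129 m/s.
Δv₂ = v_c2 − v_a = 483.8 m/s.
Total Δv = Δv₁ + Δv₂ = 1132 m/s = 1.132 km/s.

Δv_total ≈ 1.13 km/s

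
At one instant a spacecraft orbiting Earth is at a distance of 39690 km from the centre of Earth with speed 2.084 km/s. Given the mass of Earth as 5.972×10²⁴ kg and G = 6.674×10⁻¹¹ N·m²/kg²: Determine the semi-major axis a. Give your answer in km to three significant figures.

a ≈ 25300 km

μ = GM = 6.674×10⁻¹¹ × 5.972×10²⁴ = 3.986×10¹⁴ m³/s².
r = 3.969×10⁷ m.
Vis-viva rearranged: 1/a = 2/r − v²/μ = 5.039×10⁻⁸ − 1.090×10⁻⁸ = 3.949×10⁻⁸ m⁻¹.
a = 2.532×10⁷ m = 25320 km.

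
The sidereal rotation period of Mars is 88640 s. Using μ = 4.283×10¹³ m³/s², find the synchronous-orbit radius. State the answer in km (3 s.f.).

r_sync ≈ 20400 km

A synchronous orbit has period T, so by Kepler's third law a = (μT²/4π²)^(1/3).
μT²/4π² = 4.283×10¹³ × (8.864×10⁴)² / 39.48 = 8.524×10²¹ m³.
a = 2.043×10⁷ m = 20428 km.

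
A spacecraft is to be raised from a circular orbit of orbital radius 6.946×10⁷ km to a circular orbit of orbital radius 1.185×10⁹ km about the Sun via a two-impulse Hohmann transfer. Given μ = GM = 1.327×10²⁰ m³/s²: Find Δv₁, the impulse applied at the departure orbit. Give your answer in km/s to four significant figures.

r₁ = 6.946×10⁷ km = 6.946×10¹⁰ m.
r₂ = 1.185×10⁹ km = 1.185×10¹² m.
Transfer ellipse a_t = (r₁ + r₂)/2 = 6.272×10¹¹ m.
At r₁: circular v_c1 = √(μ/r₁) = 43710 m/s; transfer-perihelion v_p = √[μ(2/r₁ − 1/a_t)] = 60080 m/s.
Δv₁ = v_p − v_c1 = 16370 m/s.
= 16.37 km/s.

Δv ≈ 16.37 km/s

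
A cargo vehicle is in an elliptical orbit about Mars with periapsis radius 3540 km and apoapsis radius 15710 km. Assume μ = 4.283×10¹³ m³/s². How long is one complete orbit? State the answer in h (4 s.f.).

Semi-major axis a = (r_p + r_a)/2 = (3540.0 + 15710)/2 = 9625.0 km = 9.625×10⁶ m.
By Kepler's third law T = 2π√(a³/μ) = 2π × 4.563×10³ = 2.867×10⁴ s.
= 7.964 h.

T ≈ 7.964 h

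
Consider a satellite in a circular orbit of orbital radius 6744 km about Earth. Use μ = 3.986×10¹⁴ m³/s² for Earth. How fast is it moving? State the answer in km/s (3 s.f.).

v ≈ 7.69 km/s

r = 6744 km = 6.744×10⁶ m.
For a circular orbit v = √(μ/r) = √(3.986×10¹⁴ / 6.744×10⁶) = √(5.910×10⁷) = 7688 m/s.
That is 7.688 km/s.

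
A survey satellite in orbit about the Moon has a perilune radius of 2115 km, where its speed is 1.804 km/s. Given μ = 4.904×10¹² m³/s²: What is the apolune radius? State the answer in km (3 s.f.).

apolune radius ≈ 4980 km

r_p = 2.115×10⁶ m.
Specific energy ε = v²/2 − μ/r = -6.915×10⁵ J/kg, so a = −μ/(2ε) = 3.546×10⁶ m.
The apsides satisfy r_p + r_a = 2a, so the apolune radius is 2a − r_p = 4.977×10⁶ m = 4977.2 km.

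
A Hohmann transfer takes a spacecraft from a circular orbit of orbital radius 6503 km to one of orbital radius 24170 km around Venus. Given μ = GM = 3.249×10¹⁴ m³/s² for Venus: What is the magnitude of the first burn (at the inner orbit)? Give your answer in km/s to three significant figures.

r₁ = 6503 km = 6.503×10⁶ m.
r₂ = 24170 km = 2.417×10⁷ m.
Transfer ellipse a_t = (r₁ + r₂)/2 = 1.534×10⁷ m.
At r₁: circular v_c1 = √(μ/r₁) = 7068 m/s; transfer-periapsis v_p = √[μ(2/r₁ − 1/a_t)] = 8873 m/s.
Δv₁ = v_p − v_c1 = 1805 m/s.
= 1.805 km/s.

Δv ≈ 1.81 km/s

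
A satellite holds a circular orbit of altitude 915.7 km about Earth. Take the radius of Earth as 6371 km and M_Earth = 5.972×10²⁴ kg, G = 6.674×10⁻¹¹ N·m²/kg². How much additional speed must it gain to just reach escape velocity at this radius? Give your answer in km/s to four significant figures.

μ = GM = 6.674×10⁻¹¹ × 5.972×10²⁴ = 3.986×10¹⁴ m³/s².
r = 6371 + 915.7 = 7286.7 km = 7.2867×10⁶ m.
Circular speed v_c = √(μ/r) = 7396 m/s.
Escape speed v_esc = √(2μ/r) = √2 × v_c = 10460 m/s.
Δv = v_esc − v_c = 3063 m/s = 3.063 km/s.

Δv ≈ 3.063 km/s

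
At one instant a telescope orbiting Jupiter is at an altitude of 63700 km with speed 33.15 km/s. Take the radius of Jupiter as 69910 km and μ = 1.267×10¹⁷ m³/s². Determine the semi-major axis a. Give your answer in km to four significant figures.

r = 69910 + 63700 = 1.3361×10⁵ km = 1.336×10⁸ m.
Vis-viva rearranged: 1/a = 2/r − v²/μ = 1.497×10⁻⁸ − 8.673×10⁻⁹ = 6.296×10⁻⁹ m⁻¹.
a = 1.588×10⁸ m = 1.5884×10⁵ km.

a ≈ 1.588×10⁵ km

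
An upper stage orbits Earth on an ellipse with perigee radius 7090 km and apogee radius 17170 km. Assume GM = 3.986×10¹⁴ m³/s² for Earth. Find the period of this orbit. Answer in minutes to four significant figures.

T ≈ 221.6 minutes

Semi-major axis a = (r_p + r_a)/2 = (7090.0 + 17170)/2 = 12130 km = 1.213×10⁷ m.
By Kepler's third law T = 2π√(a³/μ) = 2π × 2.116×10³ = 1.330×10⁴ s.
= 221.6 minutes.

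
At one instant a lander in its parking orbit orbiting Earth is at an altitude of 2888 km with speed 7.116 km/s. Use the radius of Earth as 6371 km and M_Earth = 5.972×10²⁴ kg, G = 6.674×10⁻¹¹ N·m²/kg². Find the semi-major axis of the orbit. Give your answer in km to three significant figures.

μ = GM = 6.674×10⁻¹¹ × 5.972×10²⁴ = 3.986×10¹⁴ m³/s².
r = 6371 + 2888 = 9259.0 km = 9.259×10⁶ m.
Specific orbital energy ε = v²/2 − μ/r = (7116)²/2 − 3.986×10¹⁴/9.259×10⁶ = -1.773×10⁷ J/kg.
Since ε = −μ/(2a), a = −μ/(2ε) = 1.124×10⁷ m = 11241 km.

a ≈ 11200 km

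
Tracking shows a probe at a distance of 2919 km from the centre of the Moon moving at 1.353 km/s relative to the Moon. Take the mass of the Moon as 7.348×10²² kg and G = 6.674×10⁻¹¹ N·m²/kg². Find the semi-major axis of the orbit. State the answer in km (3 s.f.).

a ≈ 3210 km

μ = GM = 6.674×10⁻¹¹ × 7.348×10²² = 4.904×10¹² m³/s².
r = 2.919×10⁶ m.
Specific orbital energy ε = v²/2 − μ/r = (1353)²/2 − 4.904×10¹²/2.919×10⁶ = -7.647×10⁵ J/kg.
Since ε = −μ/(2a), a = −μ/(2ε) = 3.206×10⁶ m = 3206.3 km.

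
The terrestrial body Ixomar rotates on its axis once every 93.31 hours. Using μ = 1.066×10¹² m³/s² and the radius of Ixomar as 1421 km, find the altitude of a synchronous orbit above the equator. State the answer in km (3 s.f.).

T = 93.31 hours = 3.359×10⁵ s.
A synchronous orbit has period T, so by Kepler's third law a = (μT²/4π²)^(1/3).
μT²/4π² = 1.066×10¹² × (3.359×10⁵)² / 39.48 = 3.047×10²¹ m³.
a = 1.450×10⁷ m = 14497 km.
Altitude h = a − R = 14497 − 1421 = 13076 km.

h_sync ≈ 13100 km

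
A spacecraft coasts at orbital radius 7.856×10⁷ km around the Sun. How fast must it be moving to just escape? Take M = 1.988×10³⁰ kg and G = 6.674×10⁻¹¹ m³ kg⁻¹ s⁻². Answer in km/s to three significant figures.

v_esc ≈ 58.1 km/s

μ = GM = 6.674×10⁻¹¹ × 1.988×10³⁰ = 1.327×10²⁰ m³/s².
r = 7.856×10⁷ km = 7.856×10¹⁰ m.
Escape speed v_esc = √(2μ/r) = √(2 × 1.327×10²⁰ / 7.856×10¹⁰) = √(3.378×10⁹) = 58120 m/s.
= 58.12 km/s.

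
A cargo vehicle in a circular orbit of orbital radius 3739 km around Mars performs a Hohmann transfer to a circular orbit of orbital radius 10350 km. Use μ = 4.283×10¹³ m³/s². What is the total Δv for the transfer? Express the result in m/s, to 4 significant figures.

r₁ = 3739 km = 3.739×10⁶ m.
r₂ = 10350 km = 1.035×10⁷ m.
Transfer ellipse a_t = (r₁ + r₂)/2 = 7.044×10⁶ m.
At r₁: circular v_c1 = √(μ/r₁) = 3385 m/s; transfer-periapsis v_p = √[μ(2/r₁ − 1/a_t)] = 4102 m/s.
Δv₁ = v_p − v_c1 = 717.9 m/s.
At r₂: circular v_c2 = √(μ/r₂) = 2034 m/s; transfer-apoapsis v_a = √[μ(2/r₂ − 1/a_t)] = 1482 m/s.
Δv₂ = v_c2 − v_a = 552.2 m/s.
Total Δv = Δv₁ + Δv₂ = 1270 m/s.

Δv_total ≈ 1270 m/s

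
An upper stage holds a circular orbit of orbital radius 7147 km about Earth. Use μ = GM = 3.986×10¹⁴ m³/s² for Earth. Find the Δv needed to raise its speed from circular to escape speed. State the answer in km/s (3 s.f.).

r = 7147 km = 7.147×10⁶ m.
Circular speed v_c = √(μ/r) = 7468 m/s.
Escape speed v_esc = √(2μ/r) = √2 × v_c = 10560 m/s.
Δv = v_esc − v_c = 3093 m/s = 3.093 km/s.

Δv ≈ 3.09 km/s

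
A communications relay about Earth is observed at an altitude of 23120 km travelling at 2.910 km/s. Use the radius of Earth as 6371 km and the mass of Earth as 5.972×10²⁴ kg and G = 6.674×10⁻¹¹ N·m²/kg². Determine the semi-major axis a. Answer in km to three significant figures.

a ≈ 21500 km

μ = GM = 6.674×10⁻¹¹ × 5.972×10²⁴ = 3.986×10¹⁴ m³/s².
r = 6371 + 23120 = 29491 km = 2.949×10⁷ m.
Specific orbital energy ε = v²/2 − μ/r = (2910)²/2 − 3.986×10¹⁴/2.949×10⁷ = -9.281×10⁶ J/kg.
Since ε = −μ/(2a), a = −μ/(2ε) = 2.147×10⁷ m = 21473 km.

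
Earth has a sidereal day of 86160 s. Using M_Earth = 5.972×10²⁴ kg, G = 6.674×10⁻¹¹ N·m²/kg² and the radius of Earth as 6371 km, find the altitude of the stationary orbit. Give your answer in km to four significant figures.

h_sync ≈ 35790 km

μ = GM = 6.674×10⁻¹¹ × 5.972×10²⁴ = 3.986×10¹⁴ m³/s².
A synchronous orbit has period T, so by Kepler's third law a = (μT²/4π²)^(1/3).
μT²/4π² = 3.986×10¹⁴ × (8.616×10⁴)² / 39.48 = 7.495×10²² m³.
a = 4.216×10⁷ m = 42162 km.
Altitude h = a − R = 42162 − 6371 = 35791 km.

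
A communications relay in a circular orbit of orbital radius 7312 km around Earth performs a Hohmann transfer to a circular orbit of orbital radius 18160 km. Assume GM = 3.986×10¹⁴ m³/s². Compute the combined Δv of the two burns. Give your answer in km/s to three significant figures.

Δv_total ≈ 2.57 km/s

r₁ = 7312 km = 7.312×10⁶ m.
r₂ = 18160 km = 1.816×10⁷ m.
Transfer ellipse a_t = (r₁ + r₂)/2 = 1.274×10⁷ m.
At r₁: circular v_c1 = √(μ/r₁) = 7383 m/s; transfer-perigee v_p = √[μ(2/r₁ − 1/a_t)] = 8816 m/s.
Δv₁ = v_p − v_c1 = 1433 m/s.
At r₂: circular v_c2 = √(μ/r₂) = 4685 m/s; transfer-apogee v_a = √[μ(2/r₂ − 1/a_t)] = 3550 m/s.
Δv₂ = v_c2 − v_a = 1135 m/s.
Total Δv = Δv₁ + Δv₂ = 2568 m/s = 2.568 km/s.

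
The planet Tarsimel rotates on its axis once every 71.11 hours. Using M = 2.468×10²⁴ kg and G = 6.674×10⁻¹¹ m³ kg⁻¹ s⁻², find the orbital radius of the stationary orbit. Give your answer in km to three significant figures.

r_sync ≈ 64900 km

μ = GM = 6.674×10⁻¹¹ × 2.468×10²⁴ = 1.647×10¹⁴ m³/s².
T = 71.11 hours = 2.560×10⁵ s.
A synchronous orbit has period T, so by Kepler's third law a = (μT²/4π²)^(1/3).
μT²/4π² = 1.647×10¹⁴ × (2.560×10⁵)² / 39.48 = 2.734×10²³ m³.
a = 6.491×10⁷ m = 64905 km.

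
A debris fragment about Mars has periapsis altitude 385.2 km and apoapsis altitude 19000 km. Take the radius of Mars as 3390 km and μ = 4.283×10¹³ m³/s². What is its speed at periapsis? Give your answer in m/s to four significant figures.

r_p = 3390 + 385.2 = 3775.2 km = 3.7752×10⁶ m.
r_a = 3390 + 19000 = 22390 km = 2.2390×10⁷ m.
Semi-major axis a = (r_p + r_a)/2 = 13083 km = 1.308×10⁷ m.
Vis-viva: v² = μ(2/r − 1/a) = 4.283×10¹³ × (5.298×10⁻⁷ − 7.644×10⁻⁸) = 1.942×10⁷ m²/s².
v = 4406 m/s.

v ≈ 4406 m/s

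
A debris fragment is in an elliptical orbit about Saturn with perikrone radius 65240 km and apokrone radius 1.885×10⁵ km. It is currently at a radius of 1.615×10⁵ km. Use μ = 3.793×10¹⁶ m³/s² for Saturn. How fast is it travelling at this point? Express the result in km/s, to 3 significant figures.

Semi-major axis a = (r_p + r_a)/2 = 1.2687×10⁵ km = 1.269×10⁸ m.
Vis-viva: v² = μ(2/r − 1/a) = 3.793×10¹⁶ × (1.238×10⁻⁸ − 7.882×10⁻⁹) = 1.708×10⁸ m²/s².
v = 13070 m/s = 13.07 km/s.

v ≈ 13.1 km/s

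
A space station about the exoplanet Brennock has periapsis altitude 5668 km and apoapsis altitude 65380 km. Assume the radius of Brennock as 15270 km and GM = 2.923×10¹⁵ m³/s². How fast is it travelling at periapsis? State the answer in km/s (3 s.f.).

v ≈ 14.9 km/s

r_p = 15270 + 5668 = 20938 km = 2.0938×10⁷ m.
r_a = 15270 + 65380 = 80650 km = 8.0650×10⁷ m.
Semi-major axis a = (r_p + r_a)/2 = 50794 km = 5.079×10⁷ m.
Vis-viva: v² = μ(2/r − 1/a) = 2.923×10¹⁵ × (9.552×10⁻⁸ − 1.969×10⁻⁸) = 2.217×10⁸ m²/s².
v = 14890 m/s = 14.89 km/s.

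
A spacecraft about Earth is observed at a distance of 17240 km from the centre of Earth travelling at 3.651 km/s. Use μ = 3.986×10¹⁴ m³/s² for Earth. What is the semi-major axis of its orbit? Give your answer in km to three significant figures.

a ≈ 12100 km

r = 1.724×10⁷ m.
Specific orbital energy ε = v²/2 − μ/r = (3651)²/2 − 3.986×10¹⁴/1.724×10⁷ = -1.646×10⁷ J/kg.
Since ε = −μ/(2a), a = −μ/(2ε) = 1.211×10⁷ m = 12111 km.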